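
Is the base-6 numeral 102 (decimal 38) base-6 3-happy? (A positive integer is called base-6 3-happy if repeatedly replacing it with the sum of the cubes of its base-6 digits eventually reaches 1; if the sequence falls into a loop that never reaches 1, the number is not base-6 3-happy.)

not base-6 3-happy

38 = (1,0,2)_6 → 1³ + 0³ + 2³ = 9
9 = (1,3)_6 → 1³ + 3³ = 28
28 = (4,4)_6 → 4³ + 4³ = 128
128 = (3,3,2)_6 → 3³ + 3³ + 2³ = 62
62 = (1,4,2)_6 → 1³ + 4³ + 2³ = 73
73 = (2,0,1)_6 → 2³ + 0³ + 1³ = 9  — 9 already seen; the sequence cycles without reaching 1.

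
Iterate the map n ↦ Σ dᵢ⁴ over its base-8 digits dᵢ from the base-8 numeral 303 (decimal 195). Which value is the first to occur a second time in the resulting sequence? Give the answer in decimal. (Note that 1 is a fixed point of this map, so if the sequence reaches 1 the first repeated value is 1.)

195 = (3,0,3)_8 → 3⁴ + 0⁴ + 3⁴ = 81 + 0 + 81 = 162
162 = (2,4,2)_8 → 2⁴ + 4⁴ + 2⁴ = 16 + 256 + 16 = 288
288 = (4,4,0)_8 → 4⁴ + 4⁴ + 0⁴ = 256 + 256 + 0 = 512
512 = (1,0,0,0)_8 → 1⁴ + 0⁴ + 0⁴ + 0⁴ = 1 + 0 + 0 + 0 = 1  — reached the fixed point 1.
1 → 1, so 1 is the first repeated value.

1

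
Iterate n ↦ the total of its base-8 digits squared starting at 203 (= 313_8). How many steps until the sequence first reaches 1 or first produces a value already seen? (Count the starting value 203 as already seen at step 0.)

4

203 = (3,1,3)_8 → 3² + 1² + 3² = 9 + 1 + 9 = 19
19 = (2,3)_8 → 2² + 3² = 4 + 9 = 13
13 = (1,5)_8 → 1² + 5² = 1 + 25 = 26
26 = (3,2)_8 → 3² + 2² = 9 + 4 = 13  — 13 repeats.
That took 4 steps.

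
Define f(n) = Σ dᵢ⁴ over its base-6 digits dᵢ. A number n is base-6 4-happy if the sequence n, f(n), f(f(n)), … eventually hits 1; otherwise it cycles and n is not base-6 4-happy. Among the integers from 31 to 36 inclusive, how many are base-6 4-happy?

1

31: 31 → 626 → 673 → 338 → 114 → 82 → 273 → 164 → 353 → 963 → 609 → 978 → 338  (repeats 338)
32: 32 → 641 → 1522 → 259 → 4 → 256 → 258 → 3 → 81 → 98 → 288 → 17 → 641  (repeats 641)
33: 33 → 706 → 419 → 1332 → 2 → 16 → 272 → 99 → 353 → 963 → 609 → 978 → 338 → 114 → 82 → 273 → 164 → 353  (repeats 353)
34: 34 → 881 → 897 → 962 → 544 → 353 → 963 → 609 → 978 → 338 → 114 → 82 → 273 → 164 → 353  (repeats 353)
35: 35 → 1250 → 1153 → 642 → 1266 → 1251 → 1218 → 1331 → 1251  (repeats 1251)
36: 36 → 1  (reaches 1)
base-6 4-happy: 36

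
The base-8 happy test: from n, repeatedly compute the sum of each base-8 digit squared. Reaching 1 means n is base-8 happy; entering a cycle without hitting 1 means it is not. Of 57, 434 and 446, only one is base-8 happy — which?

57: 57 → 50 → 40 → 25 → 10 → 5 → 25  — repeats 25 (not base-8 happy)
434: 434 → 76 → 18 → 8 → 1  — reaches 1 (base-8 happy)
446: 446 → 121 → 51 → 45 → 50 → 40 → 25 → 10 → 5 → 25  — repeats 25 (not base-8 happy)

434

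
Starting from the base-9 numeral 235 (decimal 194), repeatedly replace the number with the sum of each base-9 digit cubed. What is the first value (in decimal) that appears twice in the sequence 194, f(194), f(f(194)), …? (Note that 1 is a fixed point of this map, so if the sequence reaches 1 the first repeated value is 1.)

194 = (2,3,5)_9 → 2³ + 3³ + 5³ = 160
160 = (1,8,7)_9 → 1³ + 8³ + 7³ = 856
856 = (1,1,5,1)_9 → 1³ + 1³ + 5³ + 1³ = 128
128 = (1,5,2)_9 → 1³ + 5³ + 2³ = 134
134 = (1,5,8)_9 → 1³ + 5³ + 8³ = 638
638 = (7,7,8)_9 → 7³ + 7³ + 8³ = 1198
1198 = (1,5,7,1)_9 → 1³ + 5³ + 7³ + 1³ = 470
470 = (5,7,2)_9 → 5³ + 7³ + 2³ = 476
476 = (5,7,8)_9 → 5³ + 7³ + 8³ = 980
980 = (1,3,0,8)_9 → 1³ + 3³ + 0³ + 8³ = 540
540 = (6,6,0)_9 → 6³ + 6³ + 0³ = 432
432 = (5,3,0)_9 → 5³ + 3³ + 0³ = 152
152 = (1,7,8)_9 → 1³ + 7³ + 8³ = 856  — 856 already appeared earlier.

856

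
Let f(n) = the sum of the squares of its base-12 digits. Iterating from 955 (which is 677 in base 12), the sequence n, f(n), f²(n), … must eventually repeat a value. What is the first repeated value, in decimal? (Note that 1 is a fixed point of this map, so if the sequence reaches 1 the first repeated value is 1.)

955 = (6,7,7)_12 → 6² + 7² + 7² = 134
134 = (11,2)_12 → 11² + 2² = 125
125 = (10,5)_12 → 10² + 5² = 125  — 125 already appeared earlier.

125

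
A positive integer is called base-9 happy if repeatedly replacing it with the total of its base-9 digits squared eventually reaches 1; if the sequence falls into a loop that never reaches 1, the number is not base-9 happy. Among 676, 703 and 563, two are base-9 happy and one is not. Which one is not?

676

676: 676 → 74 → 68 → 74  — repeats 74 (not base-9 happy)
703: 703 → 101 → 9 → 1  — reaches 1 (base-9 happy)
563: 563 → 125 → 81 → 1  — reaches 1 (base-9 happy)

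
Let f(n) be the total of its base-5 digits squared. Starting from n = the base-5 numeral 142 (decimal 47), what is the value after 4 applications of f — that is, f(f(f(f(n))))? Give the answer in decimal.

47 = (1,4,2)_5 → 1² + 4² + 2² = 21
21 = (4,1)_5 → 4² + 1² = 17
17 = (3,2)_5 → 3² + 2² = 13
13 = (2,3)_5 → 2² + 3² = 13

13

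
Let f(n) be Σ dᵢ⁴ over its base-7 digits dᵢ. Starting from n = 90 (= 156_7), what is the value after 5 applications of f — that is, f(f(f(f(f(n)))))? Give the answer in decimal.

90 = (1,5,6)_7 → 1922
1922 = (5,4,1,4)_7 → 1138
1138 = (3,2,1,4)_7 → 354
354 = (1,0,1,4)_7 → 258
258 = (5,1,6)_7 → 1922

1922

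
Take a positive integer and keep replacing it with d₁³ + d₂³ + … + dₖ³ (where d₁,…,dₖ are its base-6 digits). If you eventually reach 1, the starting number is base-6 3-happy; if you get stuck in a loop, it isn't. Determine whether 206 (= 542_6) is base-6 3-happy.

206 = (5,4,2)_6 → 5³ + 4³ + 2³ = 125 + 64 + 8 = 197
197 = (5,2,5)_6 → 5³ + 2³ + 5³ = 125 + 8 + 125 = 258
258 = (1,1,1,0)_6 → 1³ + 1³ + 1³ + 0³ = 1 + 1 + 1 + 0 = 3
3 = (3)_6 → 3³ = 27
27 = (4,3)_6 → 4³ + 3³ = 64 + 27 = 91
91 = (2,3,1)_6 → 2³ + 3³ + 1³ = 8 + 27 + 1 = 36
36 = (1,0,0)_6 → 1³ + 0³ + 0³ = 1 + 0 + 0 = 1  — reached 1.

base-6 3-happy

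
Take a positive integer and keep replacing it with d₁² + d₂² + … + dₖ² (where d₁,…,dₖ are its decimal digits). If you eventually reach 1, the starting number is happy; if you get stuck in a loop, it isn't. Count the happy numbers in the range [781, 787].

781: 781 → 114 → 18 → 65 → 61 → 37 → 58 → 89 → 145 → 42 → 20 → 4 → 16 → 37  — not happy
782: 782 → 117 → 51 → 26 → 40 → 16 → 37 → 58 → 89 → 145 → 42 → 20 → 4 → 16  — not happy
783: 783 → 122 → 9 → 81 → 65 → 61 → 37 → 58 → 89 → 145 → 42 → 20 → 4 → 16 → 37  — not happy
784: 784 → 129 → 86 → 100 → 1  — happy
785: 785 → 138 → 74 → 65 → 61 → 37 → 58 → 89 → 145 → 42 → 20 → 4 → 16 → 37  — not happy
786: 786 → 149 → 98 → 145 → 42 → 20 → 4 → 16 → 37 → 58 → 89 → 145  — not happy
787: 787 → 162 → 41 → 17 → 50 → 25 → 29 → 85 → 89 → 145 → 42 → 20 → 4 → 16 → 37 → 58 → 89  — not happy
happy: 784

1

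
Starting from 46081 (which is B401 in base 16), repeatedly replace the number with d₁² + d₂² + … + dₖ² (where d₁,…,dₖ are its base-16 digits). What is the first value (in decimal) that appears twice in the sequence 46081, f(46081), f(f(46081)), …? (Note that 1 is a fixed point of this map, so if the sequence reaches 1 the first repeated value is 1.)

46081 = (11,4,0,1)_16 → 11² + 4² + 0² + 1² = 138
138 = (8,10)_16 → 8² + 10² = 164
164 = (10,4)_16 → 10² + 4² = 116
116 = (7,4)_16 → 7² + 4² = 65
65 = (4,1)_16 → 4² + 1² = 17
17 = (1,1)_16 → 1² + 1² = 2
2 = (2)_16 → 2² = 4
4 = (4)_16 → 4² = 16
16 = (1,0)_16 → 1² + 0² = 1  — reached the fixed point 1.
1 → 1, so 1 is the first repeated value.

1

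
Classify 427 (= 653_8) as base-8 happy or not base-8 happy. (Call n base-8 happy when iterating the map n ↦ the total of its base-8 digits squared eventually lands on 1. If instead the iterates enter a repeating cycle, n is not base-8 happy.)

427 = (6,5,3)_8 → 6² + 5² + 3² = 36 + 25 + 9 = 70
70 = (1,0,6)_8 → 1² + 0² + 6² = 1 + 0 + 36 = 37
37 = (4,5)_8 → 4² + 5² = 16 + 25 = 41
41 = (5,1)_8 → 5² + 1² = 25 + 1 = 26
26 = (3,2)_8 → 3² + 2² = 9 + 4 = 13
13 = (1,5)_8 → 1² + 5² = 1 + 25 = 26  — 26 already seen; the sequence cycles without reaching 1.

not base-8 happy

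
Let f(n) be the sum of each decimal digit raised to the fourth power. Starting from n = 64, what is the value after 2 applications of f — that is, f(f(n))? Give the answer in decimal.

1267

64 → 1552
1552 → 1267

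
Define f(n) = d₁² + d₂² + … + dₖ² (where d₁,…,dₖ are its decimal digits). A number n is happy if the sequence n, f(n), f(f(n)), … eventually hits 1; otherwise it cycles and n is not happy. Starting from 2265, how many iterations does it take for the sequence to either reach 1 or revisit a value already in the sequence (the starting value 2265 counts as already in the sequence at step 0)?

14

2265 → 2² + 2² + 6² + 5² = 69
69 → 6² + 9² = 117
117 → 1² + 1² + 7² = 51
51 → 5² + 1² = 26
26 → 2² + 6² = 40
40 → 4² + 0² = 16
16 → 1² + 6² = 37
37 → 3² + 7² = 58
58 → 5² + 8² = 89
89 → 8² + 9² = 145
145 → 1² + 4² + 5² = 42
42 → 4² + 2² = 20
20 → 2² + 0² = 4
4 → 4² = 16  — 16 repeats.
That took 14 steps.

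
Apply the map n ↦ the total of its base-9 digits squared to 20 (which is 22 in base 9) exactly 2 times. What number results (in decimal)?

64

20 = (2,2)_9 → 8
8 = (8)_9 → 64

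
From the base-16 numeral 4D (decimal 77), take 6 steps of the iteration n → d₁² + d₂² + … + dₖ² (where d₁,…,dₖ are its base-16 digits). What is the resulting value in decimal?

200

77 = (4,13)_16 → 4² + 13² = 16 + 169 = 185
185 = (11,9)_16 → 11² + 9² = 121 + 81 = 202
202 = (12,10)_16 → 12² + 10² = 144 + 100 = 244
244 = (15,4)_16 → 15² + 4² = 225 + 16 = 241
241 = (15,1)_16 → 15² + 1² = 225 + 1 = 226
226 = (14,2)_16 → 14² + 2² = 196 + 4 = 200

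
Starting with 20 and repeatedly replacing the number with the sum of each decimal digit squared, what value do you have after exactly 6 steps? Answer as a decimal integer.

20 → 2² + 0² = 4
4 → 4² = 16
16 → 1² + 6² = 37
37 → 3² + 7² = 58
58 → 5² + 8² = 89
89 → 8² + 9² = 145

145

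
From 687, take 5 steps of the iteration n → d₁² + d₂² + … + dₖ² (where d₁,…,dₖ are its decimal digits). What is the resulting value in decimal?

20

687 → 6² + 8² + 7² = 36 + 64 + 49 = 149
149 → 1² + 4² + 9² = 1 + 16 + 81 = 98
98 → 9² + 8² = 81 + 64 = 145
145 → 1² + 4² + 5² = 1 + 16 + 25 = 42
42 → 4² + 2² = 16 + 4 = 20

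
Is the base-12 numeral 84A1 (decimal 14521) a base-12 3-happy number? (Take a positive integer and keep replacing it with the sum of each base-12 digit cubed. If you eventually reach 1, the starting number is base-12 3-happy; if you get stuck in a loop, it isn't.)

base-12 3-happy

14521 = (8,4,10,1)_12 → 1577
1577 = (10,11,5)_12 → 2456
2456 = (1,5,0,8)_12 → 638
638 = (4,5,2)_12 → 197
197 = (1,4,5)_12 → 190
190 = (1,3,10)_12 → 1028
1028 = (7,1,8)_12 → 856
856 = (5,11,4)_12 → 1520
1520 = (10,6,8)_12 → 1728
1728 = (1,0,0,0)_12 → 1  — reached 1.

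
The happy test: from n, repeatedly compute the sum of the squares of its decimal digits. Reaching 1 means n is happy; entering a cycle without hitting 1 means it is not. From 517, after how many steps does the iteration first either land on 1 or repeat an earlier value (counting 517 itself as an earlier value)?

517 → 5² + 1² + 7² = 75
75 → 7² + 5² = 74
74 → 7² + 4² = 65
65 → 6² + 5² = 61
61 → 6² + 1² = 37
37 → 3² + 7² = 58
58 → 5² + 8² = 89
89 → 8² + 9² = 145
145 → 1² + 4² + 5² = 42
42 → 4² + 2² = 20
20 → 2² + 0² = 4
4 → 4² = 16
16 → 1² + 6² = 37  — 37 repeats.
That took 13 steps.

13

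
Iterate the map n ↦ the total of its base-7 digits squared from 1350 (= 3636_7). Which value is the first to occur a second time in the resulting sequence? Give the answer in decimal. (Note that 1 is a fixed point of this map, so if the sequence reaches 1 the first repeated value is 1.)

10

1350 = (3,6,3,6)_7 → 3² + 6² + 3² + 6² = 90
90 = (1,5,6)_7 → 1² + 5² + 6² = 62
62 = (1,1,6)_7 → 1² + 1² + 6² = 38
38 = (5,3)_7 → 5² + 3² = 34
34 = (4,6)_7 → 4² + 6² = 52
52 = (1,0,3)_7 → 1² + 0² + 3² = 10
10 = (1,3)_7 → 1² + 3² = 10  — 10 already appeared earlier.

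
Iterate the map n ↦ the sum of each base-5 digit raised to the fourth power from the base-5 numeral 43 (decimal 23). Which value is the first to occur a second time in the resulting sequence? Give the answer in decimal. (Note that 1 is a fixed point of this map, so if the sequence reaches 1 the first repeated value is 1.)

23 = (4,3)_5 → 4⁴ + 3⁴ = 337
337 = (2,3,2,2)_5 → 2⁴ + 3⁴ + 2⁴ + 2⁴ = 129
129 = (1,0,0,4)_5 → 1⁴ + 0⁴ + 0⁴ + 4⁴ = 257
257 = (2,0,1,2)_5 → 2⁴ + 0⁴ + 1⁴ + 2⁴ = 33
33 = (1,1,3)_5 → 1⁴ + 1⁴ + 3⁴ = 83
83 = (3,1,3)_5 → 3⁴ + 1⁴ + 3⁴ = 163
163 = (1,1,2,3)_5 → 1⁴ + 1⁴ + 2⁴ + 3⁴ = 99
99 = (3,4,4)_5 → 3⁴ + 4⁴ + 4⁴ = 593
593 = (4,3,3,3)_5 → 4⁴ + 3⁴ + 3⁴ + 3⁴ = 499
499 = (3,4,4,4)_5 → 3⁴ + 4⁴ + 4⁴ + 4⁴ = 849
849 = (1,1,3,4,4)_5 → 1⁴ + 1⁴ + 3⁴ + 4⁴ + 4⁴ = 595
595 = (4,3,4,0)_5 → 4⁴ + 3⁴ + 4⁴ + 0⁴ = 593  — 593 already appeared earlier.

593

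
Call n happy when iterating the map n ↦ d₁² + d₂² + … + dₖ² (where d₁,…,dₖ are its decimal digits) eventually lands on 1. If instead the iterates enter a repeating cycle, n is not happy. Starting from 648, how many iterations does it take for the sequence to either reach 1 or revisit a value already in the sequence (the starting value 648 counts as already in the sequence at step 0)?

12

648 → 6² + 4² + 8² = 36 + 16 + 64 = 116
116 → 1² + 1² + 6² = 1 + 1 + 36 = 38
38 → 3² + 8² = 9 + 64 = 73
73 → 7² + 3² = 49 + 9 = 58
58 → 5² + 8² = 25 + 64 = 89
89 → 8² + 9² = 64 + 81 = 145
145 → 1² + 4² + 5² = 1 + 16 + 25 = 42
42 → 4² + 2² = 16 + 4 = 20
20 → 2² + 0² = 4 + 0 = 4
4 → 4² = 16
16 → 1² + 6² = 1 + 36 = 37
37 → 3² + 7² = 9 + 49 = 58  — 58 repeats.
That took 12 steps.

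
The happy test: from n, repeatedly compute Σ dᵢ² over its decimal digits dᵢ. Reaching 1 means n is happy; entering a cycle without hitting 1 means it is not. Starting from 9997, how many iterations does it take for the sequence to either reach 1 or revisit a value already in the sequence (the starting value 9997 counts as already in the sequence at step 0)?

10

9997 → 9² + 9² + 9² + 7² = 292
292 → 2² + 9² + 2² = 89
89 → 8² + 9² = 145
145 → 1² + 4² + 5² = 42
42 → 4² + 2² = 20
20 → 2² + 0² = 4
4 → 4² = 16
16 → 1² + 6² = 37
37 → 3² + 7² = 58
58 → 5² + 8² = 89  — 89 repeats.
That took 10 steps.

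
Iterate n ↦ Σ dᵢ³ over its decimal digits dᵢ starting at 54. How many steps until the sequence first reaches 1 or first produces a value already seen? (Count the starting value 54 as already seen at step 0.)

6

54 → 5³ + 4³ = 125 + 64 = 189
189 → 1³ + 8³ + 9³ = 1 + 512 + 729 = 1242
1242 → 1³ + 2³ + 4³ + 2³ = 1 + 8 + 64 + 8 = 81
81 → 8³ + 1³ = 512 + 1 = 513
513 → 5³ + 1³ + 3³ = 125 + 1 + 27 = 153
153 → 1³ + 5³ + 3³ = 1 + 125 + 27 = 153  — 153 repeats.
That took 6 steps.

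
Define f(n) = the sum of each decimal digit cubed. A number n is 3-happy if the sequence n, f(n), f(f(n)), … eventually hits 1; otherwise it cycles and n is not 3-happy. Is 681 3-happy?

681 → 6³ + 8³ + 1³ = 216 + 512 + 1 = 729
729 → 7³ + 2³ + 9³ = 343 + 8 + 729 = 1080
1080 → 1³ + 0³ + 8³ + 0³ = 1 + 0 + 512 + 0 = 513
513 → 5³ + 1³ + 3³ = 125 + 1 + 27 = 153
153 → 1³ + 5³ + 3³ = 1 + 125 + 27 = 153  — 153 already seen; the sequence cycles without reaching 1.

not 3-happy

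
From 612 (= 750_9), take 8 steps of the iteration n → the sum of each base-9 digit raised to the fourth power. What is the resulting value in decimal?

8194

612 = (7,5,0)_9 → 7⁴ + 5⁴ + 0⁴ = 2401 + 625 + 0 = 3026
3026 = (4,1,3,2)_9 → 4⁴ + 1⁴ + 3⁴ + 2⁴ = 256 + 1 + 81 + 16 = 354
354 = (4,3,3)_9 → 4⁴ + 3⁴ + 3⁴ = 256 + 81 + 81 = 418
418 = (5,1,4)_9 → 5⁴ + 1⁴ + 4⁴ = 625 + 1 + 256 = 882
882 = (1,1,8,0)_9 → 1⁴ + 1⁴ + 8⁴ + 0⁴ = 1 + 1 + 4096 + 0 = 4098
4098 = (5,5,5,3)_9 → 5⁴ + 5⁴ + 5⁴ + 3⁴ = 625 + 625 + 625 + 81 = 1956
1956 = (2,6,1,3)_9 → 2⁴ + 6⁴ + 1⁴ + 3⁴ = 16 + 1296 + 1 + 81 = 1394
1394 = (1,8,1,8)_9 → 1⁴ + 8⁴ + 1⁴ + 8⁴ = 1 + 4096 + 1 + 4096 = 8194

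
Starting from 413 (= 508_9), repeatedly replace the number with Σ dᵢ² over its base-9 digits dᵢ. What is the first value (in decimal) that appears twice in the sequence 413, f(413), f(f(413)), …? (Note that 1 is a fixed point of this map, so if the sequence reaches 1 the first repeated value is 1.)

89

413 = (5,0,8)_9 → 5² + 0² + 8² = 25 + 0 + 64 = 89
89 = (1,0,8)_9 → 1² + 0² + 8² = 1 + 0 + 64 = 65
65 = (7,2)_9 → 7² + 2² = 49 + 4 = 53
53 = (5,8)_9 → 5² + 8² = 25 + 64 = 89  — 89 already appeared earlier.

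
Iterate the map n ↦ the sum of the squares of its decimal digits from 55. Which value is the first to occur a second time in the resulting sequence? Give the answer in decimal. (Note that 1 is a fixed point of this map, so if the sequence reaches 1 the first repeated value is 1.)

89

55 → 5² + 5² = 25 + 25 = 50
50 → 5² + 0² = 25 + 0 = 25
25 → 2² + 5² = 4 + 25 = 29
29 → 2² + 9² = 4 + 81 = 85
85 → 8² + 5² = 64 + 25 = 89
89 → 8² + 9² = 64 + 81 = 145
145 → 1² + 4² + 5² = 1 + 16 + 25 = 42
42 → 4² + 2² = 16 + 4 = 20
20 → 2² + 0² = 4 + 0 = 4
4 → 4² = 16
16 → 1² + 6² = 1 + 36 = 37
37 → 3² + 7² = 9 + 49 = 58
58 → 5² + 8² = 25 + 64 = 89  — 89 already appeared earlier.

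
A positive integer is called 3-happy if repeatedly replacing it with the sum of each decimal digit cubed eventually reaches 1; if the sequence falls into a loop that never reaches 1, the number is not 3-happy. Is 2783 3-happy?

not 3-happy

2783 → 890
890 → 1241
1241 → 74
74 → 407
407 → 407  — 407 already seen; the sequence cycles without reaching 1.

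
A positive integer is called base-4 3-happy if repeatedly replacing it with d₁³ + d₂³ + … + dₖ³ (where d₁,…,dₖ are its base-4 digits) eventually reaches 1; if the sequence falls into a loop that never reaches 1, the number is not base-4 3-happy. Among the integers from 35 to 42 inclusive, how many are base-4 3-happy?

2

35: 35 → 35  — not base-4 3-happy
36: 36 → 9 → 9  — not base-4 3-happy
37: 37 → 10 → 16 → 1  — base-4 3-happy
38: 38 → 17 → 2 → 8 → 8  — not base-4 3-happy
39: 39 → 36 → 9 → 9  — not base-4 3-happy
40: 40 → 16 → 1  — base-4 3-happy
41: 41 → 17 → 2 → 8 → 8  — not base-4 3-happy
42: 42 → 24 → 9 → 9  — not base-4 3-happy
base-4 3-happy: 37, 40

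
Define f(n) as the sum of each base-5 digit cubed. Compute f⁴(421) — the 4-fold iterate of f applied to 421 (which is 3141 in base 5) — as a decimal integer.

421 = (3,1,4,1)_5 → 3³ + 1³ + 4³ + 1³ = 93
93 = (3,3,3)_5 → 3³ + 3³ + 3³ = 81
81 = (3,1,1)_5 → 3³ + 1³ + 1³ = 29
29 = (1,0,4)_5 → 1³ + 0³ + 4³ = 65

65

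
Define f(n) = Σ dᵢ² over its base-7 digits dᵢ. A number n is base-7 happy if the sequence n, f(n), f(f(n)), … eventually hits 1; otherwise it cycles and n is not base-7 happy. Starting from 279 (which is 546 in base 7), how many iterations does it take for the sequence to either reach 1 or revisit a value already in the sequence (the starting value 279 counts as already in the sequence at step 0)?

6

279 = (5,4,6)_7 → 5² + 4² + 6² = 77
77 = (1,4,0)_7 → 1² + 4² + 0² = 17
17 = (2,3)_7 → 2² + 3² = 13
13 = (1,6)_7 → 1² + 6² = 37
37 = (5,2)_7 → 5² + 2² = 29
29 = (4,1)_7 → 4² + 1² = 17  — 17 repeats.
That took 6 steps.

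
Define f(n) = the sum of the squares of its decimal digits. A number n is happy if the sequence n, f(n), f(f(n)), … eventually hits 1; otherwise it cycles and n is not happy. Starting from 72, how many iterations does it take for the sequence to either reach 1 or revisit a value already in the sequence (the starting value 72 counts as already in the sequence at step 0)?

72 → 7² + 2² = 53
53 → 5² + 3² = 34
34 → 3² + 4² = 25
25 → 2² + 5² = 29
29 → 2² + 9² = 85
85 → 8² + 5² = 89
89 → 8² + 9² = 145
145 → 1² + 4² + 5² = 42
42 → 4² + 2² = 20
20 → 2² + 0² = 4
4 → 4² = 16
16 → 1² + 6² = 37
37 → 3² + 7² = 58
58 → 5² + 8² = 89  — 89 repeats.
That took 14 steps.

14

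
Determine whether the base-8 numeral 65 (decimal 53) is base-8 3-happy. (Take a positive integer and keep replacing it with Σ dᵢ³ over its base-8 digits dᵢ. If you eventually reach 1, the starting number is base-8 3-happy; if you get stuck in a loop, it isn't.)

53 = (6,5)_8 → 6³ + 5³ = 216 + 125 = 341
341 = (5,2,5)_8 → 5³ + 2³ + 5³ = 125 + 8 + 125 = 258
258 = (4,0,2)_8 → 4³ + 0³ + 2³ = 64 + 0 + 8 = 72
72 = (1,1,0)_8 → 1³ + 1³ + 0³ = 1 + 1 + 0 = 2
2 = (2)_8 → 2³ = 8
8 = (1,0)_8 → 1³ + 0³ = 1 + 0 = 1  — reached 1.

base-8 3-happy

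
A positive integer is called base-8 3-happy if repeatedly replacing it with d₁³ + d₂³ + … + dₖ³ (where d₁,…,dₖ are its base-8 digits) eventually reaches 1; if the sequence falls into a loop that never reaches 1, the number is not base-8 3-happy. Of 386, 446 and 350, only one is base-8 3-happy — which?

386: 386 → 224 → 91 → 55 → 559 → 469 → 476 → 434 → 440 → 559  — repeats 559 (not base-8 3-happy)
446: 446 → 775 → 408 → 243 → 270 → 281 → 92 → 92  — repeats 92 (not base-8 3-happy)
350: 350 → 368 → 341 → 258 → 72 → 2 → 8 → 1  — reaches 1 (base-8 3-happy)

350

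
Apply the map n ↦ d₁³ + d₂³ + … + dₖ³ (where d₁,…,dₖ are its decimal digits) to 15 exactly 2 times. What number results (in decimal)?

15 → 1³ + 5³ = 1 + 125 = 126
126 → 1³ + 2³ + 6³ = 1 + 8 + 216 = 225

225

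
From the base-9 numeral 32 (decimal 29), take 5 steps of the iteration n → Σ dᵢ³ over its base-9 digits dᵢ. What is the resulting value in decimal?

189

29 = (3,2)_9 → 3³ + 2³ = 35
35 = (3,8)_9 → 3³ + 8³ = 539
539 = (6,5,8)_9 → 6³ + 5³ + 8³ = 853
853 = (1,1,4,7)_9 → 1³ + 1³ + 4³ + 7³ = 409
409 = (5,0,4)_9 → 5³ + 0³ + 4³ = 189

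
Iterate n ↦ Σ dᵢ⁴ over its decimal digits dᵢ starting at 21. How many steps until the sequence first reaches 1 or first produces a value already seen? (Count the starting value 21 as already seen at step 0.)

5

21 → 2⁴ + 1⁴ = 16 + 1 = 17
17 → 1⁴ + 7⁴ = 1 + 2401 = 2402
2402 → 2⁴ + 4⁴ + 0⁴ + 2⁴ = 16 + 256 + 0 + 16 = 288
288 → 2⁴ + 8⁴ + 8⁴ = 16 + 4096 + 4096 = 8208
8208 → 8⁴ + 2⁴ + 0⁴ + 8⁴ = 4096 + 16 + 0 + 4096 = 8208  — 8208 repeats.
That took 5 steps.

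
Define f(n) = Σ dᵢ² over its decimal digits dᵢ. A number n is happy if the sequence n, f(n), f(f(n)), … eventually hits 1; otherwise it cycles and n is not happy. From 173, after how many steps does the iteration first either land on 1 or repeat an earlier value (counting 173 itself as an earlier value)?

11

173 → 1² + 7² + 3² = 59
59 → 5² + 9² = 106
106 → 1² + 0² + 6² = 37
37 → 3² + 7² = 58
58 → 5² + 8² = 89
89 → 8² + 9² = 145
145 → 1² + 4² + 5² = 42
42 → 4² + 2² = 20
20 → 2² + 0² = 4
4 → 4² = 16
16 → 1² + 6² = 37  — 37 repeats.
That took 11 steps.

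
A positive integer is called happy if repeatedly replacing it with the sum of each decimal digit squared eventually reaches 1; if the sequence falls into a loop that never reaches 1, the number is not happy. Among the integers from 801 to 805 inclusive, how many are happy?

801: 801 → 65 → 61 → 37 → 58 → 89 → 145 → 42 → 20 → 4 → 16 → 37  — not happy
802: 802 → 68 → 100 → 1  — happy
803: 803 → 73 → 58 → 89 → 145 → 42 → 20 → 4 → 16 → 37 → 58  — not happy
804: 804 → 80 → 64 → 52 → 29 → 85 → 89 → 145 → 42 → 20 → 4 → 16 → 37 → 58 → 89  — not happy
805: 805 → 89 → 145 → 42 → 20 → 4 → 16 → 37 → 58 → 89  — not happy
happy: 802

1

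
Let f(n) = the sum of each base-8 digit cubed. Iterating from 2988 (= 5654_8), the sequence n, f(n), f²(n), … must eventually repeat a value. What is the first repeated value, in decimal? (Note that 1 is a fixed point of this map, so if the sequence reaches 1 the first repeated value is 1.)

2988 = (5,6,5,4)_8 → 5³ + 6³ + 5³ + 4³ = 530
530 = (1,0,2,2)_8 → 1³ + 0³ + 2³ + 2³ = 17
17 = (2,1)_8 → 2³ + 1³ = 9
9 = (1,1)_8 → 1³ + 1³ = 2
2 = (2)_8 → 2³ = 8
8 = (1,0)_8 → 1³ + 0³ = 1  — reached the fixed point 1.
1 → 1, so 1 is the first repeated value.

1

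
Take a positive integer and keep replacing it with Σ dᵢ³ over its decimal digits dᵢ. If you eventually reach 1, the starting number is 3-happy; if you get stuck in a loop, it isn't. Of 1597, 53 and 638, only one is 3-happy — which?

1597: 1597 → 1198 → 1243 → 100 → 1  — reaches 1 (3-happy)
53: 53 → 152 → 134 → 92 → 737 → 713 → 371 → 371  — repeats 371 (not 3-happy)
638: 638 → 755 → 593 → 881 → 1025 → 134 → 92 → 737 → 713 → 371 → 371  — repeats 371 (not 3-happy)

1597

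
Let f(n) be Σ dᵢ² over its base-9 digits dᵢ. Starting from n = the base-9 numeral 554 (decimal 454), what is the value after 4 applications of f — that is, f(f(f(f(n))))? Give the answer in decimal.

454 = (5,5,4)_9 → 66
66 = (7,3)_9 → 58
58 = (6,4)_9 → 52
52 = (5,7)_9 → 74

74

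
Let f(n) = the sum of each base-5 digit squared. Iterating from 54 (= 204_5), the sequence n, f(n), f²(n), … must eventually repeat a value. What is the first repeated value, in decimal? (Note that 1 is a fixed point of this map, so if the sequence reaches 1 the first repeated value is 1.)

54 = (2,0,4)_5 → 20
20 = (4,0)_5 → 16
16 = (3,1)_5 → 10
10 = (2,0)_5 → 4
4 = (4)_5 → 16  — 16 already appeared earlier.

16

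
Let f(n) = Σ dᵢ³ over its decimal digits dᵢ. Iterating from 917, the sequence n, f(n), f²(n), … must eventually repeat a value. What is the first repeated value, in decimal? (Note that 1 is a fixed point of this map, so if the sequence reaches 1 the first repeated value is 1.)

917 → 9³ + 1³ + 7³ = 729 + 1 + 343 = 1073
1073 → 1³ + 0³ + 7³ + 3³ = 1 + 0 + 343 + 27 = 371
371 → 3³ + 7³ + 1³ = 27 + 343 + 1 = 371  — 371 already appeared earlier.

371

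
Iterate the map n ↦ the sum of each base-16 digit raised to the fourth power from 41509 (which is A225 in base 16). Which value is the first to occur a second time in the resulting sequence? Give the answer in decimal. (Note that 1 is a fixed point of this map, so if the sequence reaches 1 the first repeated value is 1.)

41509 = (10,2,2,5)_16 → 10⁴ + 2⁴ + 2⁴ + 5⁴ = 10000 + 16 + 16 + 625 = 10657
10657 = (2,9,10,1)_16 → 2⁴ + 9⁴ + 10⁴ + 1⁴ = 16 + 6561 + 10000 + 1 = 16578
16578 = (4,0,12,2)_16 → 4⁴ + 0⁴ + 12⁴ + 2⁴ = 256 + 0 + 20736 + 16 = 21008
21008 = (5,2,1,0)_16 → 5⁴ + 2⁴ + 1⁴ + 0⁴ = 625 + 16 + 1 + 0 = 642
642 = (2,8,2)_16 → 2⁴ + 8⁴ + 2⁴ = 16 + 4096 + 16 = 4128
4128 = (1,0,2,0)_16 → 1⁴ + 0⁴ + 2⁴ + 0⁴ = 1 + 0 + 16 + 0 = 17
17 = (1,1)_16 → 1⁴ + 1⁴ = 1 + 1 = 2
2 = (2)_16 → 2⁴ = 16
16 = (1,0)_16 → 1⁴ + 0⁴ = 1 + 0 = 1  — reached the fixed point 1.
1 → 1, so 1 is the first repeated value.

1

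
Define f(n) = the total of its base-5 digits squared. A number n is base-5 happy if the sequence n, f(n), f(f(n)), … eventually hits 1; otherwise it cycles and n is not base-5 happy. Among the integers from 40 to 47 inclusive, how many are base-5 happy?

2

40: 40 → 10 → 4 → 16 → 10  — not base-5 happy
41: 41 → 11 → 5 → 1  — base-5 happy
42: 42 → 14 → 20 → 16 → 10 → 4 → 16  — not base-5 happy
43: 43 → 19 → 25 → 1  — base-5 happy
44: 44 → 26 → 2 → 4 → 16 → 10 → 4  — not base-5 happy
45: 45 → 17 → 13 → 13  — not base-5 happy
46: 46 → 18 → 18  — not base-5 happy
47: 47 → 21 → 17 → 13 → 13  — not base-5 happy
base-5 happy: 41, 43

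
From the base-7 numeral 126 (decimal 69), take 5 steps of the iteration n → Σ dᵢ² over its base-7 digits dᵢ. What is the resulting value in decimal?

69 = (1,2,6)_7 → 1² + 2² + 6² = 41
41 = (5,6)_7 → 5² + 6² = 61
61 = (1,1,5)_7 → 1² + 1² + 5² = 27
27 = (3,6)_7 → 3² + 6² = 45
45 = (6,3)_7 → 6² + 3² = 45

45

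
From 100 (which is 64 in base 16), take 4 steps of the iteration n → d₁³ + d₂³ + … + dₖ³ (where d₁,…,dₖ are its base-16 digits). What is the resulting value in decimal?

1

100 = (6,4)_16 → 280
280 = (1,1,8)_16 → 514
514 = (2,0,2)_16 → 16
16 = (1,0)_16 → 1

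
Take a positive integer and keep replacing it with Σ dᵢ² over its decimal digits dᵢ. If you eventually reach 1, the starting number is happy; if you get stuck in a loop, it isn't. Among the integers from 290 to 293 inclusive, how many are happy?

2

290: 290 → 85 → 89 → 145 → 42 → 20 → 4 → 16 → 37 → 58 → 89  — not happy
291: 291 → 86 → 100 → 1  — happy
292: 292 → 89 → 145 → 42 → 20 → 4 → 16 → 37 → 58 → 89  — not happy
293: 293 → 94 → 97 → 130 → 10 → 1  — happy
happy: 291, 293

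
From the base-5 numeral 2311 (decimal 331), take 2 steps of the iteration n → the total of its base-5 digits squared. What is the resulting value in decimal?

331 = (2,3,1,1)_5 → 2² + 3² + 1² + 1² = 4 + 9 + 1 + 1 = 15
15 = (3,0)_5 → 3² + 0² = 9 + 0 = 9

9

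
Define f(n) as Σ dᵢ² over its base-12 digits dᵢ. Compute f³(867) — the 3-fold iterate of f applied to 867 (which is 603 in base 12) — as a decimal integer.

867 = (6,0,3)_12 → 45
45 = (3,9)_12 → 90
90 = (7,6)_12 → 85

85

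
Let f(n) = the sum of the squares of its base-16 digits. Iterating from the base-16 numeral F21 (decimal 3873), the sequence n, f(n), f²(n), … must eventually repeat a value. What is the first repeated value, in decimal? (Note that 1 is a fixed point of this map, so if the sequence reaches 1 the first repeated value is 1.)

1

3873 = (15,2,1)_16 → 15² + 2² + 1² = 230
230 = (14,6)_16 → 14² + 6² = 232
232 = (14,8)_16 → 14² + 8² = 260
260 = (1,0,4)_16 → 1² + 0² + 4² = 17
17 = (1,1)_16 → 1² + 1² = 2
2 = (2)_16 → 2² = 4
4 = (4)_16 → 4² = 16
16 = (1,0)_16 → 1² + 0² = 1  — reached the fixed point 1.
1 → 1, so 1 is the first repeated value.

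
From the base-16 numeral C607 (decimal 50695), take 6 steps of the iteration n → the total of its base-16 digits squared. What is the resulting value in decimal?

50695 = (12,6,0,7)_16 → 229
229 = (14,5)_16 → 221
221 = (13,13)_16 → 338
338 = (1,5,2)_16 → 30
30 = (1,14)_16 → 197
197 = (12,5)_16 → 169

169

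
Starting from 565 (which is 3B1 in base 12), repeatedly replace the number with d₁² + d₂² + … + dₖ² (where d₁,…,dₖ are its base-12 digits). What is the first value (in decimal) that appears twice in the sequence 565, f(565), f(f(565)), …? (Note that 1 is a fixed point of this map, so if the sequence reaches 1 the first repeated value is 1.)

565 = (3,11,1)_12 → 3² + 11² + 1² = 9 + 121 + 1 = 131
131 = (10,11)_12 → 10² + 11² = 100 + 121 = 221
221 = (1,6,5)_12 → 1² + 6² + 5² = 1 + 36 + 25 = 62
62 = (5,2)_12 → 5² + 2² = 25 + 4 = 29
29 = (2,5)_12 → 2² + 5² = 4 + 25 = 29  — 29 already appeared earlier.

29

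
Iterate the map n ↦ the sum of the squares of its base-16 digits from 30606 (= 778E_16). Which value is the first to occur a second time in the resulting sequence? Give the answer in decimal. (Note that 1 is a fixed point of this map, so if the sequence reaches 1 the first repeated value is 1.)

30606 = (7,7,8,14)_16 → 7² + 7² + 8² + 14² = 358
358 = (1,6,6)_16 → 1² + 6² + 6² = 73
73 = (4,9)_16 → 4² + 9² = 97
97 = (6,1)_16 → 6² + 1² = 37
37 = (2,5)_16 → 2² + 5² = 29
29 = (1,13)_16 → 1² + 13² = 170
170 = (10,10)_16 → 10² + 10² = 200
200 = (12,8)_16 → 12² + 8² = 208
208 = (13,0)_16 → 13² + 0² = 169
169 = (10,9)_16 → 10² + 9² = 181
181 = (11,5)_16 → 11² + 5² = 146
146 = (9,2)_16 → 9² + 2² = 85
85 = (5,5)_16 → 5² + 5² = 50
50 = (3,2)_16 → 3² + 2² = 13
13 = (13)_16 → 13² = 169  — 169 already appeared earlier.

169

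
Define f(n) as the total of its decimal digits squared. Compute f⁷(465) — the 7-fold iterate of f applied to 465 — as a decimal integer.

465 → 4² + 6² + 5² = 77
77 → 7² + 7² = 98
98 → 9² + 8² = 145
145 → 1² + 4² + 5² = 42
42 → 4² + 2² = 20
20 → 2² + 0² = 4
4 → 4² = 16

16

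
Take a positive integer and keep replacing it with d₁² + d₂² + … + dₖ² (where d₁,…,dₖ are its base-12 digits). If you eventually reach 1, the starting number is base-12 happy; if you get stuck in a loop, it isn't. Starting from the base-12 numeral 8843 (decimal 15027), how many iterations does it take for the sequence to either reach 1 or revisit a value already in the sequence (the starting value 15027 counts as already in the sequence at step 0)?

8

15027 = (8,8,4,3)_12 → 8² + 8² + 4² + 3² = 64 + 64 + 16 + 9 = 153
153 = (1,0,9)_12 → 1² + 0² + 9² = 1 + 0 + 81 = 82
82 = (6,10)_12 → 6² + 10² = 36 + 100 = 136
136 = (11,4)_12 → 11² + 4² = 121 + 16 = 137
137 = (11,5)_12 → 11² + 5² = 121 + 25 = 146
146 = (1,0,2)_12 → 1² + 0² + 2² = 1 + 0 + 4 = 5
5 = (5)_12 → 5² = 25
25 = (2,1)_12 → 2² + 1² = 4 + 1 = 5  — 5 repeats.
That took 8 steps.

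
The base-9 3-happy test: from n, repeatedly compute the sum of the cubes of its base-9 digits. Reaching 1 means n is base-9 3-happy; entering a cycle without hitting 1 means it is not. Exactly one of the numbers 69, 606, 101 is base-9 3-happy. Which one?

69: 69 → 559 → 729 → 1  — reaches 1 (base-9 3-happy)
606: 606 → 434 → 160 → 856 → 128 → 134 → 638 → 1198 → 470 → 476 → 980 → 540 → 432 → 152 → 856  — repeats 856 (not base-9 3-happy)
101: 101 → 17 → 513 → 243 → 27 → 27  — repeats 27 (not base-9 3-happy)

69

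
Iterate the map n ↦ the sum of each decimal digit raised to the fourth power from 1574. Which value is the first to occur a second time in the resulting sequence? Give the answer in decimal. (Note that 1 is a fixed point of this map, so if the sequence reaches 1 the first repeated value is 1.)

4179

1574 → 1⁴ + 5⁴ + 7⁴ + 4⁴ = 3283
3283 → 3⁴ + 2⁴ + 8⁴ + 3⁴ = 4274
4274 → 4⁴ + 2⁴ + 7⁴ + 4⁴ = 2929
2929 → 2⁴ + 9⁴ + 2⁴ + 9⁴ = 13154
13154 → 1⁴ + 3⁴ + 1⁴ + 5⁴ + 4⁴ = 964
964 → 9⁴ + 6⁴ + 4⁴ = 8113
8113 → 8⁴ + 1⁴ + 1⁴ + 3⁴ = 4179
4179 → 4⁴ + 1⁴ + 7⁴ + 9⁴ = 9219
9219 → 9⁴ + 2⁴ + 1⁴ + 9⁴ = 13139
13139 → 1⁴ + 3⁴ + 1⁴ + 3⁴ + 9⁴ = 6725
6725 → 6⁴ + 7⁴ + 2⁴ + 5⁴ = 4338
4338 → 4⁴ + 3⁴ + 3⁴ + 8⁴ = 4514
4514 → 4⁴ + 5⁴ + 1⁴ + 4⁴ = 1138
1138 → 1⁴ + 1⁴ + 3⁴ + 8⁴ = 4179  — 4179 already appeared earlier.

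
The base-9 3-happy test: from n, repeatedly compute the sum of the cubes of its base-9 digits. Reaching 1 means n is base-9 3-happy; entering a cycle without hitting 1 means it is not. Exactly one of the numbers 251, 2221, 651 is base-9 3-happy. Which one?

251: 251 → 539 → 853 → 409 → 189 → 35 → 539  — repeats 539 (not base-9 3-happy)
2221: 2221 → 397 → 577 → 345 → 99 → 9 → 1  — reaches 1 (base-9 3-happy)
651: 651 → 539 → 853 → 409 → 189 → 35 → 539  — repeats 539 (not base-9 3-happy)

2221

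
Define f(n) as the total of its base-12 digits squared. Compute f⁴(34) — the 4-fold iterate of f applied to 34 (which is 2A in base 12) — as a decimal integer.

34 = (2,10)_12 → 2² + 10² = 4 + 100 = 104
104 = (8,8)_12 → 8² + 8² = 64 + 64 = 128
128 = (10,8)_12 → 10² + 8² = 100 + 64 = 164
164 = (1,1,8)_12 → 1² + 1² + 8² = 1 + 1 + 64 = 66

66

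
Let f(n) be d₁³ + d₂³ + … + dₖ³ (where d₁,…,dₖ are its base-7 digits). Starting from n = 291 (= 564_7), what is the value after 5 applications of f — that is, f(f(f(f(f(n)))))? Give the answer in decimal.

9

291 = (5,6,4)_7 → 405
405 = (1,1,1,6)_7 → 219
219 = (4,3,2)_7 → 99
99 = (2,0,1)_7 → 9
9 = (1,2)_7 → 9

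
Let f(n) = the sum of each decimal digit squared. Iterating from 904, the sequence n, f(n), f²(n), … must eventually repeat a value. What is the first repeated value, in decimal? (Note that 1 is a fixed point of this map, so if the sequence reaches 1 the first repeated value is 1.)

1

904 → 9² + 0² + 4² = 81 + 0 + 16 = 97
97 → 9² + 7² = 81 + 49 = 130
130 → 1² + 3² + 0² = 1 + 9 + 0 = 10
10 → 1² + 0² = 1 + 0 = 1  — reached the fixed point 1.
1 → 1, so 1 is the first repeated value.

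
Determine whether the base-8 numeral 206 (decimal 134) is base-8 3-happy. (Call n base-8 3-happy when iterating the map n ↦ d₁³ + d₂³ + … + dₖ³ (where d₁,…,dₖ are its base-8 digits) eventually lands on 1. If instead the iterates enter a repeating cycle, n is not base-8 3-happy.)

not base-8 3-happy

134 = (2,0,6)_8 → 224
224 = (3,4,0)_8 → 91
91 = (1,3,3)_8 → 55
55 = (6,7)_8 → 559
559 = (1,0,5,7)_8 → 469
469 = (7,2,5)_8 → 476
476 = (7,3,4)_8 → 434
434 = (6,6,2)_8 → 440
440 = (6,7,0)_8 → 559  — 559 already seen; the sequence cycles without reaching 1.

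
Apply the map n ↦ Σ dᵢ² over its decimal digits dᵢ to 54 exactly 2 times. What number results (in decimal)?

54 → 41
41 → 17

17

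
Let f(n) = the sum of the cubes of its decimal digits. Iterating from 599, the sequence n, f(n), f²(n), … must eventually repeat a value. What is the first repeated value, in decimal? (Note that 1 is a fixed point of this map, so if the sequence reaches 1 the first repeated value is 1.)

371

599 → 5³ + 9³ + 9³ = 1583
1583 → 1³ + 5³ + 8³ + 3³ = 665
665 → 6³ + 6³ + 5³ = 557
557 → 5³ + 5³ + 7³ = 593
593 → 5³ + 9³ + 3³ = 881
881 → 8³ + 8³ + 1³ = 1025
1025 → 1³ + 0³ + 2³ + 5³ = 134
134 → 1³ + 3³ + 4³ = 92
92 → 9³ + 2³ = 737
737 → 7³ + 3³ + 7³ = 713
713 → 7³ + 1³ + 3³ = 371
371 → 3³ + 7³ + 1³ = 371  — 371 already appeared earlier.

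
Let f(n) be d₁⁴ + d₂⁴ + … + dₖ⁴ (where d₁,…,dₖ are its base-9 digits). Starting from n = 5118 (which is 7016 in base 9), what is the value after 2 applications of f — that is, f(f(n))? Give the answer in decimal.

5346

5118 = (7,0,1,6)_9 → 7⁴ + 0⁴ + 1⁴ + 6⁴ = 2401 + 0 + 1 + 1296 = 3698
3698 = (5,0,5,8)_9 → 5⁴ + 0⁴ + 5⁴ + 8⁴ = 625 + 0 + 625 + 4096 = 5346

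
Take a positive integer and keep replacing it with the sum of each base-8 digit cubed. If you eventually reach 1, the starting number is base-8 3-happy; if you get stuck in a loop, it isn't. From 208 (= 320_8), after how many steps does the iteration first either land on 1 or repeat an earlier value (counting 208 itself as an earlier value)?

9

208 = (3,2,0)_8 → 3³ + 2³ + 0³ = 27 + 8 + 0 = 35
35 = (4,3)_8 → 4³ + 3³ = 64 + 27 = 91
91 = (1,3,3)_8 → 1³ + 3³ + 3³ = 1 + 27 + 27 = 55
55 = (6,7)_8 → 6³ + 7³ = 216 + 343 = 559
559 = (1,0,5,7)_8 → 1³ + 0³ + 5³ + 7³ = 1 + 0 + 125 + 343 = 469
469 = (7,2,5)_8 → 7³ + 2³ + 5³ = 343 + 8 + 125 = 476
476 = (7,3,4)_8 → 7³ + 3³ + 4³ = 343 + 27 + 64 = 434
434 = (6,6,2)_8 → 6³ + 6³ + 2³ = 216 + 216 + 8 = 440
440 = (6,7,0)_8 → 6³ + 7³ + 0³ = 216 + 343 + 0 = 559  — 559 repeats.
That took 9 steps.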